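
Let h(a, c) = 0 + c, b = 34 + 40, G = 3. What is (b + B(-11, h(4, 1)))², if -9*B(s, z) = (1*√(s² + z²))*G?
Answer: (222 - √122)²/9 ≈ 4944.6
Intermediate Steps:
b = 74
h(a, c) = c
B(s, z) = -√(s² + z²)/3 (B(s, z) = -1*√(s² + z²)*3/9 = -√(s² + z²)*3/9 = -√(s² + z²)/3)
(b + B(-11, h(4, 1)))² = (74 - √((-11)² + 1²)/3)² = (74 - √(121 + 1)/3)² = (74 - √122/3)²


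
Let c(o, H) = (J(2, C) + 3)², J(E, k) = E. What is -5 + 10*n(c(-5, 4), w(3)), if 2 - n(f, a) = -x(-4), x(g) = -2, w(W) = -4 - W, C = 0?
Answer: -5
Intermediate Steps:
c(o, H) = 25 (c(o, H) = (2 + 3)² = 5² = 25)
n(f, a) = 0 (n(f, a) = 2 - (-1)*(-2) = 2 - 1*2 = 2 - 2 = 0)
-5 + 10*n(c(-5, 4), w(3)) = -5 + 10*0 = -5 + 0 = -5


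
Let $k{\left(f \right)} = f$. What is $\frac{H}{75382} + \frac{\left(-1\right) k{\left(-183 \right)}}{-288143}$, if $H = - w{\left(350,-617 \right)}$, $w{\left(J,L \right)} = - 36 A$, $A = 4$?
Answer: $\frac{13848843}{10860397813} \approx 0.0012752$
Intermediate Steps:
$w{\left(J,L \right)} = -144$ ($w{\left(J,L \right)} = \left(-36\right) 4 = -144$)
$H = 144$ ($H = \left(-1\right) \left(-144\right) = 144$)
$\frac{H}{75382} + \frac{\left(-1\right) k{\left(-183 \right)}}{-288143} = \frac{144}{75382} + \frac{\left(-1\right) \left(-183\right)}{-288143} = 144 \cdot \frac{1}{75382} + 183 \left(- \frac{1}{288143}\right) = \frac{72}{37691} - \frac{183}{288143} = \frac{13848843}{10860397813}$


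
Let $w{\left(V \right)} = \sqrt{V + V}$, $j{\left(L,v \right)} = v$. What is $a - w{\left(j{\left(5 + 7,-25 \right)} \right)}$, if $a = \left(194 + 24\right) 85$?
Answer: $18530 - 5 i \sqrt{2} \approx 18530.0 - 7.0711 i$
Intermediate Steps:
$w{\left(V \right)} = \sqrt{2} \sqrt{V}$ ($w{\left(V \right)} = \sqrt{2 V} = \sqrt{2} \sqrt{V}$)
$a = 18530$ ($a = 218 \cdot 85 = 18530$)
$a - w{\left(j{\left(5 + 7,-25 \right)} \right)} = 18530 - \sqrt{2} \sqrt{-25} = 18530 - \sqrt{2} \cdot 5 i = 18530 - 5 i \sqrt{2}$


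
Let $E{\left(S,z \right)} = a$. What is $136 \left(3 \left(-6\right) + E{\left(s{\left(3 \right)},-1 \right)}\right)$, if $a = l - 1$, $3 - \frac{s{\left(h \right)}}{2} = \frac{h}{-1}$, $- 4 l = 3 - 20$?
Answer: $-2006$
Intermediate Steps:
$l = \frac{17}{4}$ ($l = - \frac{3 - 20}{4} = \left(- \frac{1}{4}\right) \left(-17\right) = \frac{17}{4} \approx 4.25$)
$s{\left(h \right)} = 6 + 2 h$ ($s{\left(h \right)} = 6 - 2 \frac{h}{-1} = 6 - 2 h \left(-1\right) = 6 - 2 \left(- h\right) = 6 + 2 h$)
$a = \frac{13}{4}$ ($a = \frac{17}{4} - 1 = \frac{13}{4} \approx 3.25$)
$E{\left(S,z \right)} = \frac{13}{4}$
$136 \left(3 \left(-6\right) + E{\left(s{\left(3 \right)},-1 \right)}\right) = 136 \left(3 \left(-6\right) + \frac{13}{4}\right) = 136 \left(-18 + \frac{13}{4}\right) = 136 \left(- \frac{59}{4}\right) = -2006$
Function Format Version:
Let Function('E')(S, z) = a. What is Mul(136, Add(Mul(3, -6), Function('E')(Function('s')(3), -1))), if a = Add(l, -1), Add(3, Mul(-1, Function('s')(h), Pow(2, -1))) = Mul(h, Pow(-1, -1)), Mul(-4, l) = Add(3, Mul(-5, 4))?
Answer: -2006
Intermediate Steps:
l = Rational(17, 4) (l = Mul(Rational(-1, 4), Add(3, Mul(-5, 4))) = Mul(Rational(-1, 4), Add(3, -20)) = Mul(Rational(-1, 4), -17) = Rational(17, 4) ≈ 4.2500)
Function('s')(h) = Add(6, Mul(2, h)) (Function('s')(h) = Add(6, Mul(-2, Mul(h, Pow(-1, -1)))) = Add(6, Mul(-2, Mul(h, -1))) = Add(6, Mul(-2, Mul(-1, h))) = Add(6, Mul(2, h)))
a = Rational(13, 4) (a = Add(Rational(17, 4), -1) = Rational(13, 4) ≈ 3.2500)
Function('E')(S, z) = Rational(13, 4)
Mul(136, Add(Mul(3, -6), Function('E')(Function('s')(3), -1))) = Mul(136, Add(Mul(3, -6), Rational(13, 4))) = Mul(136, Add(-18, Rational(13, 4))) = Mul(136, Rational(-59, 4)) = -2006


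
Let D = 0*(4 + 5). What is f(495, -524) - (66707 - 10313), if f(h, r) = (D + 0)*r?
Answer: -56394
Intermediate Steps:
D = 0 (D = 0*9 = 0)
f(h, r) = 0 (f(h, r) = (0 + 0)*r = 0*r = 0)
f(495, -524) - (66707 - 10313) = 0 - (66707 - 10313) = 0 - 1*56394 = 0 - 56394 = -56394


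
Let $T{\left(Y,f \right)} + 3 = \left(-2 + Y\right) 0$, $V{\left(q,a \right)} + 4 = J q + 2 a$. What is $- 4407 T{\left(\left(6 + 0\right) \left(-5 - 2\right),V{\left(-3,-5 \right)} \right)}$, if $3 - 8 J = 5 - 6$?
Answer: $13221$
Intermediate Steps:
$J = \frac{1}{2}$ ($J = \frac{3}{8} - \frac{5 - 6}{8} = \frac{3}{8} - - \frac{1}{8} = \frac{3}{8} + \frac{1}{8} = \frac{1}{2} \approx 0.5$)
$V{\left(q,a \right)} = -4 + \frac{q}{2} + 2 a$ ($V{\left(q,a \right)} = -4 + \left(\frac{q}{2} + 2 a\right) = -4 + \frac{q}{2} + 2 a$)
$T{\left(Y,f \right)} = -3$ ($T{\left(Y,f \right)} = -3 + \left(-2 + Y\right) 0 = -3 + 0 = -3$)
$- 4407 T{\left(\left(6 + 0\right) \left(-5 - 2\right),V{\left(-3,-5 \right)} \right)} = \left(-4407\right) \left(-3\right) = 13221$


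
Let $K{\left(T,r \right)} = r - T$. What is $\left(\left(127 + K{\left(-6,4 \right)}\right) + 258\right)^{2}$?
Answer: $156025$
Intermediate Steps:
$\left(\left(127 + K{\left(-6,4 \right)}\right) + 258\right)^{2} = \left(\left(127 + \left(4 - -6\right)\right) + 258\right)^{2} = \left(\left(127 + \left(4 + 6\right)\right) + 258\right)^{2} = \left(\left(127 + 10\right) + 258\right)^{2} = \left(137 + 258\right)^{2} = 395^{2} = 156025$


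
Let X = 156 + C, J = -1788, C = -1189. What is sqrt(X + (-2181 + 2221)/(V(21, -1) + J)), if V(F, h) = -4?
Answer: I*sqrt(3239558)/56 ≈ 32.141*I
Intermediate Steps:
X = -1033 (X = 156 - 1189 = -1033)
sqrt(X + (-2181 + 2221)/(V(21, -1) + J)) = sqrt(-1033 + (-2181 + 2221)/(-4 - 1788)) = sqrt(-1033 + 40/(-1792)) = sqrt(-1033 + 40*(-1/1792)) = sqrt(-1033 - 5/224) = sqrt(-231397/224) = I*sqrt(3239558)/56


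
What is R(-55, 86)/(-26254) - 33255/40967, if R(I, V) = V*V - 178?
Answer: -584388288/537773809 ≈ -1.0867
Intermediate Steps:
R(I, V) = -178 + V² (R(I, V) = V² - 178 = -178 + V²)
R(-55, 86)/(-26254) - 33255/40967 = (-178 + 86²)/(-26254) - 33255/40967 = (-178 + 7396)*(-1/26254) - 33255*1/40967 = 7218*(-1/26254) - 33255/40967 = -3609/13127 - 33255/40967 = -584388288/537773809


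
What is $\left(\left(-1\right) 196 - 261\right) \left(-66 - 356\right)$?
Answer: $192854$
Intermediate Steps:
$\left(\left(-1\right) 196 - 261\right) \left(-66 - 356\right) = \left(-196 - 261\right) \left(-422\right) = \left(-457\right) \left(-422\right) = 192854$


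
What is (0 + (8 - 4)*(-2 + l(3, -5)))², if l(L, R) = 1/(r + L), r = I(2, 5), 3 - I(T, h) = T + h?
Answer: 144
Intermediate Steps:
I(T, h) = 3 - T - h (I(T, h) = 3 - (T + h) = 3 + (-T - h) = 3 - T - h)
r = -4 (r = 3 - 1*2 - 1*5 = 3 - 2 - 5 = -4)
l(L, R) = 1/(-4 + L)
(0 + (8 - 4)*(-2 + l(3, -5)))² = (0 + (8 - 4)*(-2 + 1/(-4 + 3)))² = (0 + 4*(-2 + 1/(-1)))² = (0 + 4*(-2 - 1))² = (0 + 4*(-3))² = (0 - 12)² = (-12)² = 144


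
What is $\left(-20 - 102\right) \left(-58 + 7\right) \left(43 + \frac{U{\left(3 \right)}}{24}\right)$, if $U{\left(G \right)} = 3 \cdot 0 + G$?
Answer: $\frac{1073295}{4} \approx 2.6832 \cdot 10^{5}$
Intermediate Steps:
$U{\left(G \right)} = G$ ($U{\left(G \right)} = 0 + G = G$)
$\left(-20 - 102\right) \left(-58 + 7\right) \left(43 + \frac{U{\left(3 \right)}}{24}\right) = \left(-20 - 102\right) \left(-58 + 7\right) \left(43 + \frac{3}{24}\right) = - 122 \left(- 51 \left(43 + 3 \cdot \frac{1}{24}\right)\right) = - 122 \left(- 51 \left(43 + \frac{1}{8}\right)\right) = - 122 \left(\left(-51\right) \frac{345}{8}\right) = \left(-122\right) \left(- \frac{17595}{8}\right) = \frac{1073295}{4}$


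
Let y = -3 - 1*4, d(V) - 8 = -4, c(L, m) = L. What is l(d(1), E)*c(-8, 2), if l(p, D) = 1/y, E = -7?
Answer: 8/7 ≈ 1.1429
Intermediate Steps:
d(V) = 4 (d(V) = 8 - 4 = 4)
y = -7 (y = -3 - 4 = -7)
l(p, D) = -⅐ (l(p, D) = 1/(-7) = -⅐)
l(d(1), E)*c(-8, 2) = -⅐*(-8) = 8/7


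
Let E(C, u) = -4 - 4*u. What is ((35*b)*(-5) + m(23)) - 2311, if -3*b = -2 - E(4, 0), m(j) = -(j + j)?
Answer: -6721/3 ≈ -2240.3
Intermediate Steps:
m(j) = -2*j
b = -⅔ (b = -(-2 - (-4 - 4*0))/3 = -(-2 - (-4 + 0))/3 = -(-2 - 1*(-4))/3 = -(-2 + 4)/3 = -⅓*2 = -⅔ ≈ -0.66667)
((35*b)*(-5) + m(23)) - 2311 = ((35*(-⅔))*(-5) - 2*23) - 2311 = (-70/3*(-5) - 46) - 2311 = (350/3 - 46) - 2311 = 212/3 - 2311 = -6721/3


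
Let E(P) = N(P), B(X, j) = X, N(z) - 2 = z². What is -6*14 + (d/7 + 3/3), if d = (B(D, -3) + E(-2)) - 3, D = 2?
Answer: -576/7 ≈ -82.286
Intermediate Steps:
N(z) = 2 + z²
E(P) = 2 + P²
d = 5 (d = (2 + (2 + (-2)²)) - 3 = (2 + (2 + 4)) - 3 = (2 + 6) - 3 = 8 - 3 = 5)
-6*14 + (d/7 + 3/3) = -6*14 + (5/7 + 3/3) = -84 + (5*(⅐) + 3*(⅓)) = -84 + (5/7 + 1) = -84 + 12/7 = -576/7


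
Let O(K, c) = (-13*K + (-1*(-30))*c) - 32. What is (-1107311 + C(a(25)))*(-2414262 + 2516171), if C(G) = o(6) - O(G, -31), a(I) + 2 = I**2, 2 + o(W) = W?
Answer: -111921151614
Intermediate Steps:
O(K, c) = -32 - 13*K + 30*c (O(K, c) = (-13*K + 30*c) - 32 = -32 - 13*K + 30*c)
o(W) = -2 + W
a(I) = -2 + I**2
C(G) = 966 + 13*G (C(G) = (-2 + 6) - (-32 - 13*G + 30*(-31)) = 4 - (-32 - 13*G - 930) = 4 - (-962 - 13*G) = 4 + (962 + 13*G) = 966 + 13*G)
(-1107311 + C(a(25)))*(-2414262 + 2516171) = (-1107311 + (966 + 13*(-2 + 25**2)))*(-2414262 + 2516171) = (-1107311 + (966 + 13*(-2 + 625)))*101909 = (-1107311 + (966 + 13*623))*101909 = (-1107311 + (966 + 8099))*101909 = (-1107311 + 9065)*101909 = -1098246*101909 = -111921151614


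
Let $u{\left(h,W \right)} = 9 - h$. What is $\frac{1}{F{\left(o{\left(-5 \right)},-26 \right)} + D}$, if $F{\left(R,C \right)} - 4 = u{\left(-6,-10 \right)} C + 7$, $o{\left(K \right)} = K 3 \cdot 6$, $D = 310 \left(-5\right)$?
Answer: $- \frac{1}{1929} \approx -0.0005184$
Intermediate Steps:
$D = -1550$
$o{\left(K \right)} = 18 K$ ($o{\left(K \right)} = 3 K 6 = 18 K$)
$F{\left(R,C \right)} = 11 + 15 C$ ($F{\left(R,C \right)} = 4 + \left(\left(9 - -6\right) C + 7\right) = 4 + \left(\left(9 + 6\right) C + 7\right) = 4 + \left(15 C + 7\right) = 4 + \left(7 + 15 C\right) = 11 + 15 C$)
$\frac{1}{F{\left(o{\left(-5 \right)},-26 \right)} + D} = \frac{1}{\left(11 + 15 \left(-26\right)\right) - 1550} = \frac{1}{\left(11 - 390\right) - 1550} = \frac{1}{-379 - 1550} = \frac{1}{-1929} = - \frac{1}{1929}$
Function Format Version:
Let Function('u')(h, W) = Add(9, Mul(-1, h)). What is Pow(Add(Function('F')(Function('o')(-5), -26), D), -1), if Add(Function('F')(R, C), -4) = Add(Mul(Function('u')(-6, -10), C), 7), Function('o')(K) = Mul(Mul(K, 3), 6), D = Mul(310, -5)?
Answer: Rational(-1, 1929) ≈ -0.00051840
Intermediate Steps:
D = -1550
Function('o')(K) = Mul(18, K) (Function('o')(K) = Mul(Mul(3, K), 6) = Mul(18, K))
Function('F')(R, C) = Add(11, Mul(15, C)) (Function('F')(R, C) = Add(4, Add(Mul(Add(9, Mul(-1, -6)), C), 7)) = Add(4, Add(Mul(Add(9, 6), C), 7)) = Add(4, Add(Mul(15, C), 7)) = Add(4, Add(7, Mul(15, C))) = Add(11, Mul(15, C)))
Pow(Add(Function('F')(Function('o')(-5), -26), D), -1) = Pow(Add(Add(11, Mul(15, -26)), -1550), -1) = Pow(Add(Add(11, -390), -1550), -1) = Pow(Add(-379, -1550), -1) = Pow(-1929, -1) = Rational(-1, 1929)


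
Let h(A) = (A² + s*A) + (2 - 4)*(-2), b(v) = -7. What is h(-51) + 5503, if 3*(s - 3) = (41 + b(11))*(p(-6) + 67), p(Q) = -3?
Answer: -29037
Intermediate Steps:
s = 2185/3 (s = 3 + ((41 - 7)*(-3 + 67))/3 = 3 + (34*64)/3 = 3 + (⅓)*2176 = 3 + 2176/3 = 2185/3 ≈ 728.33)
h(A) = 4 + A² + 2185*A/3 (h(A) = (A² + 2185*A/3) + (2 - 4)*(-2) = (A² + 2185*A/3) - 2*(-2) = (A² + 2185*A/3) + 4 = 4 + A² + 2185*A/3)
h(-51) + 5503 = (4 + (-51)² + (2185/3)*(-51)) + 5503 = (4 + 2601 - 37145) + 5503 = -34540 + 5503 = -29037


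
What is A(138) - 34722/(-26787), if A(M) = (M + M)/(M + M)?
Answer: 20503/8929 ≈ 2.2962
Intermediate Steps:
A(M) = 1 (A(M) = (2*M)/((2*M)) = (2*M)*(1/(2*M)) = 1)
A(138) - 34722/(-26787) = 1 - 34722/(-26787) = 1 - 34722*(-1/26787) = 1 + 11574/8929 = 20503/8929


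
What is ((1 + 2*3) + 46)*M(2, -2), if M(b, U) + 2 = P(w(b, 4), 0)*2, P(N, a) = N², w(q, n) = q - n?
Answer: 318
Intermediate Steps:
M(b, U) = -2 + 2*(-4 + b)² (M(b, U) = -2 + (b - 1*4)²*2 = -2 + (b - 4)²*2 = -2 + (-4 + b)²*2 = -2 + 2*(-4 + b)²)
((1 + 2*3) + 46)*M(2, -2) = ((1 + 2*3) + 46)*(-2 + 2*(-4 + 2)²) = ((1 + 6) + 46)*(-2 + 2*(-2)²) = (7 + 46)*(-2 + 2*4) = 53*(-2 + 8) = 53*6 = 318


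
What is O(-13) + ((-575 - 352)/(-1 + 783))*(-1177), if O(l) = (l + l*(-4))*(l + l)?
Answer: 298131/782 ≈ 381.24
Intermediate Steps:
O(l) = -6*l**2 (O(l) = (l - 4*l)*(2*l) = (-3*l)*(2*l) = -6*l**2)
O(-13) + ((-575 - 352)/(-1 + 783))*(-1177) = -6*(-13)**2 + ((-575 - 352)/(-1 + 783))*(-1177) = -6*169 - 927/782*(-1177) = -1014 - 927*1/782*(-1177) = -1014 - 927/782*(-1177) = -1014 + 1091079/782 = 298131/782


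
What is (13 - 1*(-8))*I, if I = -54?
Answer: -1134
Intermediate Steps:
(13 - 1*(-8))*I = (13 - 1*(-8))*(-54) = (13 + 8)*(-54) = 21*(-54) = -1134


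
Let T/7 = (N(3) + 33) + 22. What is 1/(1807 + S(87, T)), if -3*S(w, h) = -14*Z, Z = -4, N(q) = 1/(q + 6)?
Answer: 3/5365 ≈ 0.00055918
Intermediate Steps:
N(q) = 1/(6 + q)
T = 3472/9 (T = 7*((1/(6 + 3) + 33) + 22) = 7*((1/9 + 33) + 22) = 7*((⅑ + 33) + 22) = 7*(298/9 + 22) = 7*(496/9) = 3472/9 ≈ 385.78)
S(w, h) = -56/3 (S(w, h) = -(-14)*(-4)/3 = -⅓*56 = -56/3)
1/(1807 + S(87, T)) = 1/(1807 - 56/3) = 1/(5365/3) = 3/5365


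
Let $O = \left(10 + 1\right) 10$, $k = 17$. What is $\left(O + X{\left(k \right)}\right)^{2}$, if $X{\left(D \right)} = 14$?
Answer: $15376$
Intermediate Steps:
$O = 110$ ($O = 11 \cdot 10 = 110$)
$\left(O + X{\left(k \right)}\right)^{2} = \left(110 + 14\right)^{2} = 124^{2} = 15376$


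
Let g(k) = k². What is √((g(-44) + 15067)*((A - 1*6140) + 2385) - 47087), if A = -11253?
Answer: 3*I*√28358679 ≈ 15976.0*I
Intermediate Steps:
√((g(-44) + 15067)*((A - 1*6140) + 2385) - 47087) = √(((-44)² + 15067)*((-11253 - 1*6140) + 2385) - 47087) = √((1936 + 15067)*((-11253 - 6140) + 2385) - 47087) = √(17003*(-17393 + 2385) - 47087) = √(17003*(-15008) - 47087) = √(-255181024 - 47087) = √(-255228111) = 3*I*√28358679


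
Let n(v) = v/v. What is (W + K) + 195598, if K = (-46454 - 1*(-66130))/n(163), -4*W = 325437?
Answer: 535659/4 ≈ 1.3391e+5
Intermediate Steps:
W = -325437/4 (W = -¼*325437 = -325437/4 ≈ -81359.)
n(v) = 1
K = 19676 (K = (-46454 - 1*(-66130))/1 = (-46454 + 66130)*1 = 19676*1 = 19676)
(W + K) + 195598 = (-325437/4 + 19676) + 195598 = -246733/4 + 195598 = 535659/4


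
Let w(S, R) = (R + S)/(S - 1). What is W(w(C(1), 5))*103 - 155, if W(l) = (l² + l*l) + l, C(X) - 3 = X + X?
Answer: 1390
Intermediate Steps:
C(X) = 3 + 2*X (C(X) = 3 + (X + X) = 3 + 2*X)
w(S, R) = (R + S)/(-1 + S)
W(l) = l + 2*l² (W(l) = (l² + l²) + l = 2*l² + l = l + 2*l²)
W(w(C(1), 5))*103 - 155 = (((5 + (3 + 2*1))/(-1 + (3 + 2*1)))*(1 + 2*((5 + (3 + 2*1))/(-1 + (3 + 2*1)))))*103 - 155 = (((5 + (3 + 2))/(-1 + (3 + 2)))*(1 + 2*((5 + (3 + 2))/(-1 + (3 + 2)))))*103 - 155 = (((5 + 5)/(-1 + 5))*(1 + 2*((5 + 5)/(-1 + 5))))*103 - 155 = ((10/4)*(1 + 2*(10/4)))*103 - 155 = (((¼)*10)*(1 + 2*((¼)*10)))*103 - 155 = (5*(1 + 2*(5/2))/2)*103 - 155 = (5*(1 + 5)/2)*103 - 155 = ((5/2)*6)*103 - 155 = 15*103 - 155 = 1545 - 155 = 1390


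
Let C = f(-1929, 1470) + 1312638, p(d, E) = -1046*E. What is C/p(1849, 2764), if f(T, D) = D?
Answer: -328527/722786 ≈ -0.45453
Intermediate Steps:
C = 1314108 (C = 1470 + 1312638 = 1314108)
C/p(1849, 2764) = 1314108/((-1046*2764)) = 1314108/(-2891144) = 1314108*(-1/2891144) = -328527/722786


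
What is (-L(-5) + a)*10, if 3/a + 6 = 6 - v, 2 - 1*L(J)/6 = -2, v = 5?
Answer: -246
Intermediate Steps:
L(J) = 24 (L(J) = 12 - 6*(-2) = 12 + 12 = 24)
a = -⅗ (a = 3/(-6 + (6 - 1*5)) = 3/(-6 + (6 - 5)) = 3/(-6 + 1) = 3/(-5) = 3*(-⅕) = -⅗ ≈ -0.60000)
(-L(-5) + a)*10 = (-1*24 - ⅗)*10 = (-24 - ⅗)*10 = -123/5*10 = -246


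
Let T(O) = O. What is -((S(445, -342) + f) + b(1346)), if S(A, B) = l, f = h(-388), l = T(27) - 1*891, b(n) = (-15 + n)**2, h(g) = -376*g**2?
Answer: 54833847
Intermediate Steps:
l = -864 (l = 27 - 1*891 = 27 - 891 = -864)
f = -56604544 (f = -376*(-388)**2 = -376*150544 = -56604544)
S(A, B) = -864
-((S(445, -342) + f) + b(1346)) = -((-864 - 56604544) + (-15 + 1346)**2) = -(-56605408 + 1331**2) = -(-56605408 + 1771561) = -1*(-54833847) = 54833847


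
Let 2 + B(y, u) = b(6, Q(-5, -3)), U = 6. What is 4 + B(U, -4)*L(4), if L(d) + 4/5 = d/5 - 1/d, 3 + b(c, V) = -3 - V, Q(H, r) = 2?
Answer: 13/2 ≈ 6.5000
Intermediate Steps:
b(c, V) = -6 - V (b(c, V) = -3 + (-3 - V) = -6 - V)
B(y, u) = -10 (B(y, u) = -2 + (-6 - 1*2) = -2 + (-6 - 2) = -2 - 8 = -10)
L(d) = -4/5 - 1/d + d/5 (L(d) = -4/5 + (d/5 - 1/d) = -4/5 + (-1/d + d/5) = -4/5 - 1/d + d/5)
4 + B(U, -4)*L(4) = 4 - 2*(-5 + 4*(-4 + 4))/4 = 4 - 2*(-5 + 4*0)/4 = 4 - 2*(-5 + 0)/4 = 4 - 2*(-5)/4 = 4 - 10*(-1/4) = 4 + 5/2 = 13/2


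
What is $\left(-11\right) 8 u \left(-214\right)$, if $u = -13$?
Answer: $-244816$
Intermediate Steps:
$\left(-11\right) 8 u \left(-214\right) = \left(-11\right) 8 \left(-13\right) \left(-214\right) = \left(-88\right) \left(-13\right) \left(-214\right) = 1144 \left(-214\right) = -244816$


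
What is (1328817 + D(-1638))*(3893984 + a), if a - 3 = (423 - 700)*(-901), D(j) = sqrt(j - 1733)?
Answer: 5506038283788 + 4143564*I*sqrt(3371) ≈ 5.506e+12 + 2.4058e+8*I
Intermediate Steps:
D(j) = sqrt(-1733 + j)
a = 249580 (a = 3 + (423 - 700)*(-901) = 3 - 277*(-901) = 3 + 249577 = 249580)
(1328817 + D(-1638))*(3893984 + a) = (1328817 + sqrt(-1733 - 1638))*(3893984 + 249580) = (1328817 + sqrt(-3371))*4143564 = (1328817 + I*sqrt(3371))*4143564 = 5506038283788 + 4143564*I*sqrt(3371)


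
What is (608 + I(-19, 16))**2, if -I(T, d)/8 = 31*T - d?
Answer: 29680704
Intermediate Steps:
I(T, d) = -248*T + 8*d (I(T, d) = -8*(31*T - d) = -8*(-d + 31*T) = -248*T + 8*d)
(608 + I(-19, 16))**2 = (608 + (-248*(-19) + 8*16))**2 = (608 + (4712 + 128))**2 = (608 + 4840)**2 = 5448**2 = 29680704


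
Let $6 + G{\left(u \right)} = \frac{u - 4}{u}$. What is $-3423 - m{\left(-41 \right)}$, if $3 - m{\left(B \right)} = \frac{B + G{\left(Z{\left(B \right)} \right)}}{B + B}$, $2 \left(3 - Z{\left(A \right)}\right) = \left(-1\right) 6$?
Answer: $- \frac{421328}{123} \approx -3425.4$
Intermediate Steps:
$Z{\left(A \right)} = 6$ ($Z{\left(A \right)} = 3 - \frac{\left(-1\right) 6}{2} = 3 - -3 = 3 + 3 = 6$)
$G{\left(u \right)} = -6 + \frac{-4 + u}{u}$ ($G{\left(u \right)} = -6 + \frac{u - 4}{u} = -6 + \frac{-4 + u}{u}$)
$m{\left(B \right)} = 3 - \frac{- \frac{17}{3} + B}{2 B}$ ($m{\left(B \right)} = 3 - \frac{B - \left(5 + \frac{4}{6}\right)}{B + B} = 3 - \frac{B - \frac{17}{3}}{2 B} = 3 - \left(B - \frac{17}{3}\right) \frac{1}{2 B} = 3 - \left(- \frac{17}{3} + B\right) \frac{1}{2 B} = 3 - \frac{- \frac{17}{3} + B}{2 B}$)
$-3423 - m{\left(-41 \right)} = -3423 - \frac{17 + 15 \left(-41\right)}{6 \left(-41\right)} = -3423 - \frac{1}{6} \left(- \frac{1}{41}\right) \left(17 - 615\right) = -3423 - \frac{1}{6} \left(- \frac{1}{41}\right) \left(-598\right) = -3423 - \frac{299}{123} = - \frac{421328}{123}$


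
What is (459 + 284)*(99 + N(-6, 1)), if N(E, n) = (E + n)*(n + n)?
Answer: 66127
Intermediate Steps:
N(E, n) = 2*n*(E + n) (N(E, n) = (E + n)*(2*n) = 2*n*(E + n))
(459 + 284)*(99 + N(-6, 1)) = (459 + 284)*(99 + 2*1*(-6 + 1)) = 743*(99 + 2*1*(-5)) = 743*(99 - 10) = 743*89 = 66127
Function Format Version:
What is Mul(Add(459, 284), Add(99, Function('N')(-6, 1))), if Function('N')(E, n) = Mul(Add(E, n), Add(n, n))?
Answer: 66127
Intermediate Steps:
Function('N')(E, n) = Mul(2, n, Add(E, n)) (Function('N')(E, n) = Mul(Add(E, n), Mul(2, n)) = Mul(2, n, Add(E, n)))
Mul(Add(459, 284), Add(99, Function('N')(-6, 1))) = Mul(Add(459, 284), Add(99, Mul(2, 1, Add(-6, 1)))) = Mul(743, Add(99, Mul(2, 1, -5))) = Mul(743, Add(99, -10)) = Mul(743, 89) = 66127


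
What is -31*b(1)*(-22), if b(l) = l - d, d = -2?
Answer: 2046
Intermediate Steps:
b(l) = 2 + l (b(l) = l - 1*(-2) = l + 2 = 2 + l)
-31*b(1)*(-22) = -31*(2 + 1)*(-22) = -31*3*(-22) = -93*(-22) = 2046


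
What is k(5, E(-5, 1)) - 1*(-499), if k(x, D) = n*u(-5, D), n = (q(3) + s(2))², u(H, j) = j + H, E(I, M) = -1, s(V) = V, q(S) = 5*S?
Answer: -1235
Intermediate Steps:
u(H, j) = H + j
n = 289 (n = (5*3 + 2)² = (15 + 2)² = 17² = 289)
k(x, D) = -1445 + 289*D (k(x, D) = 289*(-5 + D) = -1445 + 289*D)
k(5, E(-5, 1)) - 1*(-499) = (-1445 + 289*(-1)) - 1*(-499) = (-1445 - 289) + 499 = -1734 + 499 = -1235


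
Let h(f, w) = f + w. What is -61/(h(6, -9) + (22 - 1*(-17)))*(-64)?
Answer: 976/9 ≈ 108.44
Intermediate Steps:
-61/(h(6, -9) + (22 - 1*(-17)))*(-64) = -61/((6 - 9) + (22 - 1*(-17)))*(-64) = -61/(-3 + (22 + 17))*(-64) = -61/(-3 + 39)*(-64) = -61/36*(-64) = 976/9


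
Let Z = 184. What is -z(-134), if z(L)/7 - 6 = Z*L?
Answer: 172550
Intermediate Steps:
z(L) = 42 + 1288*L (z(L) = 42 + 7*(184*L) = 42 + 1288*L)
-z(-134) = -(42 + 1288*(-134)) = -(42 - 172592) = -1*(-172550) = 172550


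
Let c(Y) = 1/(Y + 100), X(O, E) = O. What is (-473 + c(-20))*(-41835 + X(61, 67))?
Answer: 790343193/40 ≈ 1.9759e+7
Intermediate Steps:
c(Y) = 1/(100 + Y)
(-473 + c(-20))*(-41835 + X(61, 67)) = (-473 + 1/(100 - 20))*(-41835 + 61) = (-473 + 1/80)*(-41774) = -37839/80*(-41774) = 790343193/40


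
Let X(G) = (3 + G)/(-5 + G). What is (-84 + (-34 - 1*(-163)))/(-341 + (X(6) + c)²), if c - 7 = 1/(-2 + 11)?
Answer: -3645/6596 ≈ -0.55261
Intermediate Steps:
c = 64/9 (c = 7 + 1/(-2 + 11) = 7 + 1/9 = 7 + ⅑ = 64/9 ≈ 7.1111)
X(G) = (3 + G)/(-5 + G)
(-84 + (-34 - 1*(-163)))/(-341 + (X(6) + c)²) = (-84 + (-34 - 1*(-163)))/(-341 + ((3 + 6)/(-5 + 6) + 64/9)²) = (-84 + (-34 + 163))/(-341 + (9/1 + 64/9)²) = (-84 + 129)/(-341 + (1*9 + 64/9)²) = 45/(-341 + (9 + 64/9)²) = 45/(-341 + (145/9)²) = 45/(-341 + 21025/81) = 45/(-6596/81) = 45*(-81/6596) = -3645/6596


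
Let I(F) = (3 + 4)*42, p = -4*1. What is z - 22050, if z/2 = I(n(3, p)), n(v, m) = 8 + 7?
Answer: -21462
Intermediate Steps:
p = -4
n(v, m) = 15
I(F) = 294 (I(F) = 7*42 = 294)
z = 588 (z = 2*294 = 588)
z - 22050 = 588 - 22050 = -21462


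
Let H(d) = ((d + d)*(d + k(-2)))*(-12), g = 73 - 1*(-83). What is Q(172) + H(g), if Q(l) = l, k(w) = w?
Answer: -576404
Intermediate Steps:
g = 156 (g = 73 + 83 = 156)
H(d) = -24*d*(-2 + d) (H(d) = ((d + d)*(d - 2))*(-12) = ((2*d)*(-2 + d))*(-12) = (2*d*(-2 + d))*(-12) = -24*d*(-2 + d))
Q(172) + H(g) = 172 + 24*156*(2 - 1*156) = 172 + 24*156*(2 - 156) = 172 + 24*156*(-154) = 172 - 576576 = -576404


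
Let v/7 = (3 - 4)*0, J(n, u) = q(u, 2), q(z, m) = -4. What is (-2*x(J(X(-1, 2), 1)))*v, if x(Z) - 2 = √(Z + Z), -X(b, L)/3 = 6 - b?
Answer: 0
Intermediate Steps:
X(b, L) = -18 + 3*b (X(b, L) = -3*(6 - b) = -18 + 3*b)
J(n, u) = -4
x(Z) = 2 + √2*√Z (x(Z) = 2 + √(Z + Z) = 2 + √(2*Z) = 2 + √2*√Z)
v = 0 (v = 7*((3 - 4)*0) = 7*(-1*0) = 7*0 = 0)
(-2*x(J(X(-1, 2), 1)))*v = -2*(2 + √2*√(-4))*0 = -2*(2 + √2*(2*I))*0 = -2*(2 + 2*I*√2)*0 = (-4 - 4*I*√2)*0 = 0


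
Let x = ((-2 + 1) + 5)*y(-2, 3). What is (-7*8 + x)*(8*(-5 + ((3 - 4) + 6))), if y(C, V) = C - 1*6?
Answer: 0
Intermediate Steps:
y(C, V) = -6 + C (y(C, V) = C - 6 = -6 + C)
x = -32 (x = ((-2 + 1) + 5)*(-6 - 2) = (-1 + 5)*(-8) = 4*(-8) = -32)
(-7*8 + x)*(8*(-5 + ((3 - 4) + 6))) = (-7*8 - 32)*(8*(-5 + ((3 - 4) + 6))) = (-56 - 32)*(8*(-5 + (-1 + 6))) = -704*(-5 + 5) = -704*0 = -88*0 = 0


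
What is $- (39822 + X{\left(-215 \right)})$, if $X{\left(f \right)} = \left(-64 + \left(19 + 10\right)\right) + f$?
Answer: $-39572$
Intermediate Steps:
$X{\left(f \right)} = -35 + f$ ($X{\left(f \right)} = \left(-64 + 29\right) + f = -35 + f$)
$- (39822 + X{\left(-215 \right)}) = - (39822 - 250) = \left(-1\right) 39572 = -39572$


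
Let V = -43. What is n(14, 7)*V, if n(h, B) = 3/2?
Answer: -129/2 ≈ -64.500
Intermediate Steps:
n(h, B) = 3/2 (n(h, B) = 3*(½) = 3/2)
n(14, 7)*V = (3/2)*(-43) = -129/2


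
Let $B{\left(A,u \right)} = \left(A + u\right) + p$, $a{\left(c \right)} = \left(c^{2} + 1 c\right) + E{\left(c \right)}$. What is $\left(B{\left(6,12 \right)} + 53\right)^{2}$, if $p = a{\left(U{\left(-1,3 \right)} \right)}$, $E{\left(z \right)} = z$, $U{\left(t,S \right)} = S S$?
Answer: $28900$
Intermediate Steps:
$U{\left(t,S \right)} = S^{2}$
$a{\left(c \right)} = c^{2} + 2 c$ ($a{\left(c \right)} = \left(c^{2} + 1 c\right) + c = \left(c^{2} + c\right) + c = \left(c + c^{2}\right) + c = c^{2} + 2 c$)
$p = 99$ ($p = 3^{2} \left(2 + 3^{2}\right) = 9 \left(2 + 9\right) = 9 \cdot 11 = 99$)
$B{\left(A,u \right)} = 99 + A + u$ ($B{\left(A,u \right)} = \left(A + u\right) + 99 = 99 + A + u$)
$\left(B{\left(6,12 \right)} + 53\right)^{2} = \left(\left(99 + 6 + 12\right) + 53\right)^{2} = \left(117 + 53\right)^{2} = 170^{2} = 28900$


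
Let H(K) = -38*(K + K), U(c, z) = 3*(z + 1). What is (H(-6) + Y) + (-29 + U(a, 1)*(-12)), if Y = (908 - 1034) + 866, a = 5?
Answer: 1095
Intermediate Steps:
U(c, z) = 3 + 3*z (U(c, z) = 3*(1 + z) = 3 + 3*z)
H(K) = -76*K
Y = 740 (Y = -126 + 866 = 740)
(H(-6) + Y) + (-29 + U(a, 1)*(-12)) = (-76*(-6) + 740) + (-29 + (3 + 3*1)*(-12)) = (456 + 740) + (-29 + (3 + 3)*(-12)) = 1196 + (-29 + 6*(-12)) = 1196 + (-29 - 72) = 1196 - 101 = 1095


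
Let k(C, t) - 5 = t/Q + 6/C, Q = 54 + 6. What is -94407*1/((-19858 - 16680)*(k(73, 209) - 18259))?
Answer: -206751330/1460367280907 ≈ -0.00014158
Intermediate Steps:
Q = 60
k(C, t) = 5 + 6/C + t/60 (k(C, t) = 5 + (t/60 + 6/C) = 5 + (6/C + t/60) = 5 + 6/C + t/60)
-94407*1/((-19858 - 16680)*(k(73, 209) - 18259)) = -94407*1/((-19858 - 16680)*((5 + 6/73 + (1/60)*209) - 18259)) = -94407*(-1/(36538*((5 + 6*(1/73) + 209/60) - 18259))) = -94407*(-1/(36538*((5 + 6/73 + 209/60) - 18259))) = -94407*(-1/(36538*(37517/4380 - 18259))) = -94407/((-36538*(-79936903/4380))) = -94407/1460367280907/2190 = -94407*2190/1460367280907 = -206751330/1460367280907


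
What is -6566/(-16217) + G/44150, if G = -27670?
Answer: -15883549/71598055 ≈ -0.22184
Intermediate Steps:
-6566/(-16217) + G/44150 = -6566/(-16217) - 27670/44150 = -6566*(-1/16217) - 27670*1/44150 = 6566/16217 - 2767/4415 = -15883549/71598055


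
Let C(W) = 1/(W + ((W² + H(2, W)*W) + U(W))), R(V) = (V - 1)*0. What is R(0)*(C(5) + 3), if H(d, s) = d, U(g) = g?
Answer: 0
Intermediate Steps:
R(V) = 0 (R(V) = (-1 + V)*0 = 0)
C(W) = 1/(W² + 4*W) (C(W) = 1/(W + ((W² + 2*W) + W)) = 1/(W + (W² + 3*W)) = 1/(W² + 4*W))
R(0)*(C(5) + 3) = 0*(1/(5*(4 + 5)) + 3) = 0*((⅕)/9 + 3) = 0*((⅕)*(⅑) + 3) = 0*(1/45 + 3) = 0*(136/45) = 0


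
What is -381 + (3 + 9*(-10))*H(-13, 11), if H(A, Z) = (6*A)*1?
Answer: 6405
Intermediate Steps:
H(A, Z) = 6*A
-381 + (3 + 9*(-10))*H(-13, 11) = -381 + (3 + 9*(-10))*(6*(-13)) = -381 + (3 - 90)*(-78) = -381 - 87*(-78) = -381 + 6786 = 6405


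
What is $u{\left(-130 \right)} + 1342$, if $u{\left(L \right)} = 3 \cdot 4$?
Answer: $1354$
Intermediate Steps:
$u{\left(L \right)} = 12$
$u{\left(-130 \right)} + 1342 = 12 + 1342 = 1354$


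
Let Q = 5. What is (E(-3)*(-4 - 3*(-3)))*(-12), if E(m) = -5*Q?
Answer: 1500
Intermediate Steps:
E(m) = -25 (E(m) = -5*5 = -25)
(E(-3)*(-4 - 3*(-3)))*(-12) = -25*(-4 - 3*(-3))*(-12) = -25*(-4 + 9)*(-12) = -25*5*(-12) = -125*(-12) = 1500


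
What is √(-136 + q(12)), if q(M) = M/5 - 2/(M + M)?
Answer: I*√120315/30 ≈ 11.562*I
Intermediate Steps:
q(M) = -1/M + M/5 (q(M) = M*(⅕) - 2*1/(2*M) = M/5 - 1/M = -1/M + M/5)
√(-136 + q(12)) = √(-136 + (-1/12 + (⅕)*12)) = √(-136 + (-1*1/12 + 12/5)) = √(-136 + (-1/12 + 12/5)) = √(-136 + 139/60) = √(-8021/60) = I*√120315/30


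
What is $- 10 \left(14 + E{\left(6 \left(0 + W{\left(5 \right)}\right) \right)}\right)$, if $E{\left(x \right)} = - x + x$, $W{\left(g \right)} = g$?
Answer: $-140$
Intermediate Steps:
$E{\left(x \right)} = 0$
$- 10 \left(14 + E{\left(6 \left(0 + W{\left(5 \right)}\right) \right)}\right) = - 10 \left(14 + 0\right) = \left(-10\right) 14 = -140$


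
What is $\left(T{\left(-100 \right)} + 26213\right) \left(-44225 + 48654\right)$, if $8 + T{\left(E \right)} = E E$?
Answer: $160351945$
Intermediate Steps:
$T{\left(E \right)} = -8 + E^{2}$ ($T{\left(E \right)} = -8 + E E = -8 + E^{2}$)
$\left(T{\left(-100 \right)} + 26213\right) \left(-44225 + 48654\right) = \left(\left(-8 + \left(-100\right)^{2}\right) + 26213\right) \left(-44225 + 48654\right) = \left(\left(-8 + 10000\right) + 26213\right) 4429 = \left(9992 + 26213\right) 4429 = 36205 \cdot 4429 = 160351945$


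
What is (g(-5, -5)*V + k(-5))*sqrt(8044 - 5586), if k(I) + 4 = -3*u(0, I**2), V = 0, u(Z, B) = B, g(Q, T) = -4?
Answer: -79*sqrt(2458) ≈ -3916.7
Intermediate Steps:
k(I) = -4 - 3*I**2
(g(-5, -5)*V + k(-5))*sqrt(8044 - 5586) = (-4*0 + (-4 - 3*(-5)**2))*sqrt(8044 - 5586) = (0 + (-4 - 3*25))*sqrt(2458) = (0 + (-4 - 75))*sqrt(2458) = (0 - 79)*sqrt(2458) = -79*sqrt(2458)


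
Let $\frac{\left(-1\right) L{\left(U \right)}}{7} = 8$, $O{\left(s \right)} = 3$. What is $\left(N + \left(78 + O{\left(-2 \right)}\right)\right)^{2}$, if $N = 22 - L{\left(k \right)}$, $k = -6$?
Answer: $25281$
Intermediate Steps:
$L{\left(U \right)} = -56$ ($L{\left(U \right)} = \left(-7\right) 8 = -56$)
$N = 78$ ($N = 22 - -56 = 22 + 56 = 78$)
$\left(N + \left(78 + O{\left(-2 \right)}\right)\right)^{2} = \left(78 + \left(78 + 3\right)\right)^{2} = \left(78 + 81\right)^{2} = 159^{2} = 25281$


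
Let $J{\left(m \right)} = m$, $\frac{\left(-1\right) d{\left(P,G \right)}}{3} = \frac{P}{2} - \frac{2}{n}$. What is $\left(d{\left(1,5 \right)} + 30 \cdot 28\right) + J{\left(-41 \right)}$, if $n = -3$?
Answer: $\frac{1591}{2} \approx 795.5$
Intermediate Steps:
$d{\left(P,G \right)} = -2 - \frac{3 P}{2}$ ($d{\left(P,G \right)} = - 3 \left(\frac{P}{2} - \frac{2}{-3}\right) = - 3 \left(P \frac{1}{2} - - \frac{2}{3}\right) = - 3 \left(\frac{P}{2} + \frac{2}{3}\right) = - 3 \left(\frac{2}{3} + \frac{P}{2}\right) = -2 - \frac{3 P}{2}$)
$\left(d{\left(1,5 \right)} + 30 \cdot 28\right) + J{\left(-41 \right)} = \left(\left(-2 - \frac{3}{2}\right) + 30 \cdot 28\right) - 41 = \left(\left(-2 - \frac{3}{2}\right) + 840\right) - 41 = \left(- \frac{7}{2} + 840\right) - 41 = \frac{1673}{2} - 41 = \frac{1591}{2}$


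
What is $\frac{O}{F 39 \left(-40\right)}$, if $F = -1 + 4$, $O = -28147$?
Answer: $\frac{28147}{4680} \approx 6.0143$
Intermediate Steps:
$F = 3$
$\frac{O}{F 39 \left(-40\right)} = - \frac{28147}{3 \cdot 39 \left(-40\right)} = - \frac{28147}{117 \left(-40\right)} = - \frac{28147}{-4680} = \left(-28147\right) \left(- \frac{1}{4680}\right) = \frac{28147}{4680}$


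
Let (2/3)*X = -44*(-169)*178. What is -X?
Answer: -1985412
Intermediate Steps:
X = 1985412 (X = 3*(-44*(-169)*178)/2 = 3*(7436*178)/2 = (3/2)*1323608 = 1985412)
-X = -1*1985412 = -1985412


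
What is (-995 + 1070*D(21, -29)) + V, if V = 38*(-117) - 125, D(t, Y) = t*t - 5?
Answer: 460954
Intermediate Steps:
D(t, Y) = -5 + t² (D(t, Y) = t² - 5 = -5 + t²)
V = -4571 (V = -4446 - 125 = -4571)
(-995 + 1070*D(21, -29)) + V = (-995 + 1070*(-5 + 21²)) - 4571 = (-995 + 1070*(-5 + 441)) - 4571 = (-995 + 1070*436) - 4571 = (-995 + 466520) - 4571 = 465525 - 4571 = 460954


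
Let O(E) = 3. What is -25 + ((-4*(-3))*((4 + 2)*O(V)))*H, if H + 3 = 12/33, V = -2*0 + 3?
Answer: -6539/11 ≈ -594.45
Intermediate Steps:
V = 3 (V = 0 + 3 = 3)
H = -29/11 (H = -3 + 12/33 = -3 + 12*(1/33) = -3 + 4/11 = -29/11 ≈ -2.6364)
-25 + ((-4*(-3))*((4 + 2)*O(V)))*H = -25 + ((-4*(-3))*((4 + 2)*3))*(-29/11) = -25 + (12*(6*3))*(-29/11) = -25 + (12*18)*(-29/11) = -25 + 216*(-29/11) = -25 - 6264/11 = -6539/11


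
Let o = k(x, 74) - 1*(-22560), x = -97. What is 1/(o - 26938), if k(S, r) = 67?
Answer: -1/4311 ≈ -0.00023196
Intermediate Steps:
o = 22627 (o = 67 - 1*(-22560) = 67 + 22560 = 22627)
1/(o - 26938) = 1/(22627 - 26938) = 1/(-4311) = -1/4311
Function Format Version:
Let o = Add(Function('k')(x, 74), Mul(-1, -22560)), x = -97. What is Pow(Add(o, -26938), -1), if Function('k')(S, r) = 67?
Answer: Rational(-1, 4311) ≈ -0.00023196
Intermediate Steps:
o = 22627 (o = Add(67, Mul(-1, -22560)) = Add(67, 22560) = 22627)
Pow(Add(o, -26938), -1) = Pow(Add(22627, -26938), -1) = Pow(-4311, -1) = Rational(-1, 4311)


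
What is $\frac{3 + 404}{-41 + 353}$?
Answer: $\frac{407}{312} \approx 1.3045$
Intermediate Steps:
$\frac{3 + 404}{-41 + 353} = \frac{407}{312}$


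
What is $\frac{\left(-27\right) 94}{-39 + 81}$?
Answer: $- \frac{423}{7} \approx -60.429$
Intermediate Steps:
$\frac{\left(-27\right) 94}{-39 + 81} = - \frac{2538}{42} = \left(-2538\right) \frac{1}{42} = - \frac{423}{7}$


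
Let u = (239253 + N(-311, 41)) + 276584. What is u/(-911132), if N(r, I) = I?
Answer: -257939/455566 ≈ -0.56619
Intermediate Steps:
u = 515878 (u = (239253 + 41) + 276584 = 239294 + 276584 = 515878)
u/(-911132) = 515878/(-911132) = 515878*(-1/911132) = -257939/455566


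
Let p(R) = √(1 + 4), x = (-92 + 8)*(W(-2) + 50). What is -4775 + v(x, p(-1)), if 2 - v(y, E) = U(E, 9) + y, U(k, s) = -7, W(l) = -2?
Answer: -734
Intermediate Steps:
x = -4032 (x = (-92 + 8)*(-2 + 50) = -84*48 = -4032)
p(R) = √5
v(y, E) = 9 - y (v(y, E) = 2 - (-7 + y) = 2 + (7 - y) = 9 - y)
-4775 + v(x, p(-1)) = -4775 + (9 - 1*(-4032)) = -4775 + (9 + 4032) = -4775 + 4041 = -734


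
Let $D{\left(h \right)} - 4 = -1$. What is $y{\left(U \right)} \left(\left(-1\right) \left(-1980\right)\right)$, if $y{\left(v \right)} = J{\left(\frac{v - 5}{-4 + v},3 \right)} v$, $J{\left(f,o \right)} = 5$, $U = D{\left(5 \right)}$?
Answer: $29700$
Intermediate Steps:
$D{\left(h \right)} = 3$ ($D{\left(h \right)} = 4 - 1 = 3$)
$U = 3$
$y{\left(v \right)} = 5 v$
$y{\left(U \right)} \left(\left(-1\right) \left(-1980\right)\right) = 5 \cdot 3 \left(\left(-1\right) \left(-1980\right)\right) = 15 \cdot 1980 = 29700$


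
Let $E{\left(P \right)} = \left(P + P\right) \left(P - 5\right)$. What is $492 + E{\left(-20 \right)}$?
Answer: $1492$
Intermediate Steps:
$E{\left(P \right)} = 2 P \left(-5 + P\right)$
$492 + E{\left(-20 \right)} = 492 + 2 \left(-20\right) \left(-5 - 20\right) = 492 + 2 \left(-20\right) \left(-25\right) = 492 + 1000 = 1492$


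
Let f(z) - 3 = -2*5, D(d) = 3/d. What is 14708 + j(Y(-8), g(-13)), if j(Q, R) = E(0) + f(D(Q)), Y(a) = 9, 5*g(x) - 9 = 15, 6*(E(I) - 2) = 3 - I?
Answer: 29407/2 ≈ 14704.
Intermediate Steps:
E(I) = 5/2 - I/6 (E(I) = 2 + (3 - I)/6 = 2 + (½ - I/6) = 5/2 - I/6)
g(x) = 24/5 (g(x) = 9/5 + (⅕)*15 = 9/5 + 3 = 24/5)
f(z) = -7 (f(z) = 3 - 2*5 = 3 - 10 = -7)
j(Q, R) = -9/2 (j(Q, R) = (5/2 - ⅙*0) - 7 = (5/2 + 0) - 7 = 5/2 - 7 = -9/2)
14708 + j(Y(-8), g(-13)) = 14708 - 9/2 = 29407/2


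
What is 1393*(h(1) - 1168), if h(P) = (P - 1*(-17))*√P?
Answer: -1601950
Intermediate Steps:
h(P) = √P*(17 + P) (h(P) = (P + 17)*√P = (17 + P)*√P = √P*(17 + P))
1393*(h(1) - 1168) = 1393*(√1*(17 + 1) - 1168) = 1393*(1*18 - 1168) = 1393*(18 - 1168) = 1393*(-1150) = -1601950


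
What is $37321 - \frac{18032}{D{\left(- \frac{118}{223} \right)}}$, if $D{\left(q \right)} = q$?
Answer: $\frac{4212507}{59} \approx 71398.0$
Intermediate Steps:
$37321 - \frac{18032}{D{\left(- \frac{118}{223} \right)}} = 37321 - \frac{18032}{\left(-118\right) \frac{1}{223}} = 37321 - \frac{18032}{- \frac{118}{223}} = 37321 - - \frac{2010568}{59} = 37321 + \frac{2010568}{59} = \frac{4212507}{59}$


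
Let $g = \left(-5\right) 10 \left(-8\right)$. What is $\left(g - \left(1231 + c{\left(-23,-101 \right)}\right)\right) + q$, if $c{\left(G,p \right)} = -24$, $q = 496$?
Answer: $-311$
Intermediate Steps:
$g = 400$ ($g = \left(-50\right) \left(-8\right) = 400$)
$\left(g - \left(1231 + c{\left(-23,-101 \right)}\right)\right) + q = \left(400 - 1207\right) + 496 = -807 + 496 = -311$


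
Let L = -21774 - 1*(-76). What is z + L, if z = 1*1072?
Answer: -20626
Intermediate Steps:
L = -21698 (L = -21774 + 76 = -21698)
z = 1072
z + L = 1072 - 21698 = -20626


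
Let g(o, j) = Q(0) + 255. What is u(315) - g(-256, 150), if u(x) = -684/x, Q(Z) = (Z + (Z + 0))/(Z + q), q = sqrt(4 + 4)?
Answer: -9001/35 ≈ -257.17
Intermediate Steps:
q = 2*sqrt(2) (q = sqrt(8) = 2*sqrt(2) ≈ 2.8284)
Q(Z) = 2*Z/(Z + 2*sqrt(2)) (Q(Z) = (Z + (Z + 0))/(Z + 2*sqrt(2)) = (Z + Z)/(Z + 2*sqrt(2)) = (2*Z)/(Z + 2*sqrt(2)) = 2*Z/(Z + 2*sqrt(2)))
g(o, j) = 255 (g(o, j) = 2*0/(0 + 2*sqrt(2)) + 255 = 2*0/(2*sqrt(2)) + 255 = 2*0*(sqrt(2)/4) + 255 = 0 + 255 = 255)
u(315) - g(-256, 150) = -684/315 - 1*255 = -684*1/315 - 255 = -76/35 - 255 = -9001/35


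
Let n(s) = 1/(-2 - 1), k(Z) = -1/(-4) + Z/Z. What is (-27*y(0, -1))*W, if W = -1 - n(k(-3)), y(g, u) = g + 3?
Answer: 54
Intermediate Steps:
y(g, u) = 3 + g
k(Z) = 5/4 (k(Z) = -1*(-¼) + 1 = ¼ + 1 = 5/4)
n(s) = -⅓ (n(s) = 1/(-3) = -⅓)
W = -⅔ (W = -1 - 1*(-⅓) = -1 + ⅓ = -⅔ ≈ -0.66667)
(-27*y(0, -1))*W = -27*(3 + 0)*(-⅔) = -27*3*(-⅔) = -81*(-⅔) = 54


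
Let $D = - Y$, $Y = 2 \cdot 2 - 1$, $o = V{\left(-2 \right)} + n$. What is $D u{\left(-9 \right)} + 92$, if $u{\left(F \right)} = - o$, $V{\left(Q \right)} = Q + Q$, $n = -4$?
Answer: $68$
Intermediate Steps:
$V{\left(Q \right)} = 2 Q$
$o = -8$ ($o = 2 \left(-2\right) - 4 = -4 - 4 = -8$)
$u{\left(F \right)} = 8$ ($u{\left(F \right)} = \left(-1\right) \left(-8\right) = 8$)
$Y = 3$ ($Y = 4 - 1 = 3$)
$D = -3$ ($D = \left(-1\right) 3 = -3$)
$D u{\left(-9 \right)} + 92 = \left(-3\right) 8 + 92 = -24 + 92 = 68$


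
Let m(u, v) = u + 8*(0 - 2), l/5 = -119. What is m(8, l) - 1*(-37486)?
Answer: 37478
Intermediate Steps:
l = -595 (l = 5*(-119) = -595)
m(u, v) = -16 + u (m(u, v) = u + 8*(-2) = u - 16 = -16 + u)
m(8, l) - 1*(-37486) = (-16 + 8) - 1*(-37486) = -8 + 37486 = 37478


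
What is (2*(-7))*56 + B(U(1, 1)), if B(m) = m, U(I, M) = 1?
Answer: -783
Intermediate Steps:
(2*(-7))*56 + B(U(1, 1)) = (2*(-7))*56 + 1 = -14*56 + 1 = -784 + 1 = -783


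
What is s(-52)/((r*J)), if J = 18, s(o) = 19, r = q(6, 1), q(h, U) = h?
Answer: 19/108 ≈ 0.17593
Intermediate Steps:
r = 6
s(-52)/((r*J)) = 19/((6*18)) = 19/108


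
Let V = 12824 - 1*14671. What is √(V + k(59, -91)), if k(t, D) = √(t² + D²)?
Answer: √(-1847 + √11762) ≈ 41.696*I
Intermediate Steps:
V = -1847 (V = 12824 - 14671 = -1847)
k(t, D) = √(D² + t²)
√(V + k(59, -91)) = √(-1847 + √((-91)² + 59²)) = √(-1847 + √(8281 + 3481)) = √(-1847 + √11762)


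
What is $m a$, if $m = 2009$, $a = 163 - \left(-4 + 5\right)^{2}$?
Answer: $325458$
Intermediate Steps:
$a = 162$ ($a = 163 - 1^{2} = 163 - 1 = 162$)
$m a = 2009 \cdot 162 = 325458$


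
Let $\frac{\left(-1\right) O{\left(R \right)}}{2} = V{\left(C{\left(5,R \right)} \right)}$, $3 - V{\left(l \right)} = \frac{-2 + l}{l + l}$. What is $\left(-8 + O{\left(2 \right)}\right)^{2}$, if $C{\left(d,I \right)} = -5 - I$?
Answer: $\frac{7921}{49} \approx 161.65$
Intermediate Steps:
$V{\left(l \right)} = 3 - \frac{-2 + l}{2 l}$ ($V{\left(l \right)} = 3 - \frac{-2 + l}{l + l} = 3 - \frac{-2 + l}{2 l}$)
$O{\left(R \right)} = -5 - \frac{2}{-5 - R}$ ($O{\left(R \right)} = - 2 \left(\frac{5}{2} + \frac{1}{-5 - R}\right) = -5 - \frac{2}{-5 - R}$)
$\left(-8 + O{\left(2 \right)}\right)^{2} = \left(-8 + \frac{-23 - 10}{5 + 2}\right)^{2} = \left(-8 + \frac{-23 - 10}{7}\right)^{2} = \left(-8 + \frac{1}{7} \left(-33\right)\right)^{2} = \left(-8 - \frac{33}{7}\right)^{2} = \left(- \frac{89}{7}\right)^{2} = \frac{7921}{49}$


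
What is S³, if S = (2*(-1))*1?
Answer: -8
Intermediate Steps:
S = -2 (S = -2*1 = -2)
S³ = (-2)³ = -8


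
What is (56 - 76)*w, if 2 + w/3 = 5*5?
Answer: -1380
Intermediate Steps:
w = 69 (w = -6 + 3*(5*5) = -6 + 3*25 = -6 + 75 = 69)
(56 - 76)*w = (56 - 76)*69 = -20*69 = -1380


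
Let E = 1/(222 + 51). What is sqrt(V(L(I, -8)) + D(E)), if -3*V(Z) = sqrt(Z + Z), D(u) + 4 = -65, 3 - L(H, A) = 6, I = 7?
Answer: sqrt(-621 - 3*I*sqrt(6))/3 ≈ 0.049146 - 8.3068*I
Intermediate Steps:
L(H, A) = -3 (L(H, A) = 3 - 1*6 = 3 - 6 = -3)
E = 1/273 ≈ 0.0036630
D(u) = -69 (D(u) = -4 - 65 = -69)
V(Z) = -sqrt(2)*sqrt(Z)/3 (V(Z) = -sqrt(Z + Z)/3 = -sqrt(2)*sqrt(Z)/3)
sqrt(V(L(I, -8)) + D(E)) = sqrt(-sqrt(2)*sqrt(-3)/3 - 69) = sqrt(-sqrt(2)*I*sqrt(3)/3 - 69) = sqrt(-I*sqrt(6)/3 - 69) = sqrt(-69 - I*sqrt(6)/3)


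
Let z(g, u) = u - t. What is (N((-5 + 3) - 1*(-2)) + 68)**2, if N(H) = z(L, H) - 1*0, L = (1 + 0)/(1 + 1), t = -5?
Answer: 5329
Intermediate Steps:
L = 1/2 ≈ 0.50000
z(g, u) = 5 + u (z(g, u) = u - 1*(-5) = u + 5 = 5 + u)
N(H) = 5 + H (N(H) = (5 + H) - 1*0 = (5 + H) + 0 = 5 + H)
(N((-5 + 3) - 1*(-2)) + 68)**2 = ((5 + ((-5 + 3) - 1*(-2))) + 68)**2 = ((5 + (-2 + 2)) + 68)**2 = ((5 + 0) + 68)**2 = (5 + 68)**2 = 73**2 = 5329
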